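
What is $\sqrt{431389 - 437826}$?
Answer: $i \sqrt{6437} \approx 80.231 i$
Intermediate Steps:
$\sqrt{431389 - 437826} = \sqrt{-6437} = i \sqrt{6437}$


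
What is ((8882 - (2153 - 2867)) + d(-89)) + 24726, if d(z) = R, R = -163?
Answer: 34159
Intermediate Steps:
d(z) = -163
((8882 - (2153 - 2867)) + d(-89)) + 24726 = ((8882 - (2153 - 2867)) - 163) + 24726 = ((8882 - 1*(-714)) - 163) + 24726 = ((8882 + 714) - 163) + 24726 = (9596 - 163) + 24726 = 9433 + 24726 = 34159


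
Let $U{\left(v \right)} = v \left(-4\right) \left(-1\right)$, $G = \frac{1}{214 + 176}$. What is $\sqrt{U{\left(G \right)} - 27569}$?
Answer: $\frac{i \sqrt{1048310835}}{195} \approx 166.04 i$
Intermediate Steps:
$G = \frac{1}{390} \approx 0.0025641$
$U{\left(v \right)} = 4 v$ ($U{\left(v \right)} = - 4 v \left(-1\right) = 4 v$)
$\sqrt{U{\left(G \right)} - 27569} = \sqrt{4 \cdot \frac{1}{390} - 27569} = \sqrt{\frac{2}{195} - 27569} = \sqrt{- \frac{5375953}{195}} = \frac{i \sqrt{1048310835}}{195}$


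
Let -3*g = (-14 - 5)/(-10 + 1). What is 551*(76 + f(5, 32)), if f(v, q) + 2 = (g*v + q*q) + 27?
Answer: 16684280/27 ≈ 6.1794e+5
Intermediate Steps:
g = -19/27 (g = -(-14 - 5)/(3*(-10 + 1)) = -(-19)/(3*(-9)) = -(-19)*(-1)/(3*9) = -⅓*19/9 = -19/27 ≈ -0.70370)
f(v, q) = 25 + q² - 19*v/27 (f(v, q) = -2 + ((-19*v/27 + q*q) + 27) = -2 + ((-19*v/27 + q²) + 27) = -2 + ((q² - 19*v/27) + 27) = -2 + (27 + q² - 19*v/27) = 25 + q² - 19*v/27)
551*(76 + f(5, 32)) = 551*(76 + (25 + 32² - 19/27*5)) = 551*(76 + (25 + 1024 - 95/27)) = 551*(76 + 28228/27) = 551*(30280/27) = 16684280/27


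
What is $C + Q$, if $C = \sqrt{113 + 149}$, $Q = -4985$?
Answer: $-4985 + \sqrt{262} \approx -4968.8$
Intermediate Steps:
$C = \sqrt{262} \approx 16.186$
$C + Q = \sqrt{262} - 4985 = -4985 + \sqrt{262}$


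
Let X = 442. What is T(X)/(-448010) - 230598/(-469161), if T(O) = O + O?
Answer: 5716415092/11677156645 ≈ 0.48954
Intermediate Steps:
T(O) = 2*O
T(X)/(-448010) - 230598/(-469161) = (2*442)/(-448010) - 230598/(-469161) = 884*(-1/448010) - 230598*(-1/469161) = -442/224005 + 25622/52129 = 5716415092/11677156645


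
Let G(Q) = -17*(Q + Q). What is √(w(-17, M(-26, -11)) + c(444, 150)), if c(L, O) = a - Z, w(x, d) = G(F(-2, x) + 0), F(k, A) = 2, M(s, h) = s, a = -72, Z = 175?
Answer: 3*I*√35 ≈ 17.748*I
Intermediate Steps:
G(Q) = -34*Q
w(x, d) = -68 (w(x, d) = -34*(2 + 0) = -34*2 = -68)
c(L, O) = -247 (c(L, O) = -72 - 1*175 = -72 - 175 = -247)
√(w(-17, M(-26, -11)) + c(444, 150)) = √(-68 - 247) = √(-315) = 3*I*√35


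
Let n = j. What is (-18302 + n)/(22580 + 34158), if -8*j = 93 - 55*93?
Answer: -6427/20632 ≈ -0.31151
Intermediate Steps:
j = 2511/4 (j = -(93 - 55*93)/8 = -(93 - 5115)/8 = -⅛*(-5022) = 2511/4 ≈ 627.75)
n = 2511/4 ≈ 627.75
(-18302 + n)/(22580 + 34158) = (-18302 + 2511/4)/(22580 + 34158) = -70697/4/56738 = -70697/4*1/56738 = -6427/20632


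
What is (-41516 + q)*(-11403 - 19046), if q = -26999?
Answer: 2086213235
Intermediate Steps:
(-41516 + q)*(-11403 - 19046) = (-41516 - 26999)*(-11403 - 19046) = -68515*(-30449) = 2086213235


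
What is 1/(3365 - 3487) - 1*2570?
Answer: -313541/122 ≈ -2570.0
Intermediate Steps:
1/(3365 - 3487) - 1*2570 = 1/(-122) - 2570 = -1/122 - 2570 = -313541/122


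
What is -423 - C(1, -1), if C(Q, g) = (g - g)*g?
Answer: -423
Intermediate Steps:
C(Q, g) = 0 (C(Q, g) = 0*g = 0)
-423 - C(1, -1) = -423 - 1*0 = -423 + 0 = -423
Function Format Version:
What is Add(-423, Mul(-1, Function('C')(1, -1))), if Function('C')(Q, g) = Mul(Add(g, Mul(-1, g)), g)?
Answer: -423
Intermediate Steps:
Function('C')(Q, g) = 0 (Function('C')(Q, g) = Mul(0, g) = 0)
Add(-423, Mul(-1, Function('C')(1, -1))) = Add(-423, Mul(-1, 0)) = Add(-423, 0) = -423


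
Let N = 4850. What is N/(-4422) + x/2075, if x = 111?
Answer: -4786454/4587825 ≈ -1.0433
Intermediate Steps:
N/(-4422) + x/2075 = 4850/(-4422) + 111/2075 = 4850*(-1/4422) + 111*(1/2075) = -2425/2211 + 111/2075 = -4786454/4587825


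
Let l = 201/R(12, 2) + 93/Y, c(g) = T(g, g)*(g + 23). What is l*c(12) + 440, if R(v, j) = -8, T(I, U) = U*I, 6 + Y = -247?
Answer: -32394790/253 ≈ -1.2804e+5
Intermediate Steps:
Y = -253 (Y = -6 - 247 = -253)
T(I, U) = I*U
c(g) = g**2*(23 + g) (c(g) = (g*g)*(g + 23) = g**2*(23 + g))
l = -51597/2024 (l = 201/(-8) + 93/(-253) = 201*(-1/8) + 93*(-1/253) = -201/8 - 93/253 = -51597/2024 ≈ -25.493)
l*c(12) + 440 = -51597*12**2*(23 + 12)/2024 + 440 = -928746*35/253 + 440 = -51597/2024*5040 + 440 = -32506110/253 + 440 = -32394790/253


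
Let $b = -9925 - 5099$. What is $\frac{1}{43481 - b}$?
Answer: $\frac{1}{58505} \approx 1.7093 \cdot 10^{-5}$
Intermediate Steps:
$b = -15024$ ($b = -9925 - 5099 = -15024$)
$\frac{1}{43481 - b} = \frac{1}{43481 - -15024} = \frac{1}{43481 + 15024} = \frac{1}{58505}$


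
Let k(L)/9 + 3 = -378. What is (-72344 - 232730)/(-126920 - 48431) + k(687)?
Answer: -54633955/15941 ≈ -3427.3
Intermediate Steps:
k(L) = -3429 (k(L) = -27 + 9*(-378) = -27 - 3402 = -3429)
(-72344 - 232730)/(-126920 - 48431) + k(687) = (-72344 - 232730)/(-126920 - 48431) - 3429 = -305074/(-175351) - 3429 = -305074*(-1/175351) - 3429 = 27734/15941 - 3429 = -54633955/15941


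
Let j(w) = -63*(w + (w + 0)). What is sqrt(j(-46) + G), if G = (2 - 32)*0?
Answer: 6*sqrt(161) ≈ 76.131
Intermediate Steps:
j(w) = -126*w (j(w) = -63*(w + w) = -126*w)
G = 0 (G = -30*0 = 0)
sqrt(j(-46) + G) = sqrt(-126*(-46) + 0) = sqrt(5796 + 0) = sqrt(5796) = 6*sqrt(161)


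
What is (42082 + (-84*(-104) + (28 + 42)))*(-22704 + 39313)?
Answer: 845198792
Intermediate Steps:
(42082 + (-84*(-104) + (28 + 42)))*(-22704 + 39313) = (42082 + (8736 + 70))*16609 = (42082 + 8806)*16609 = 50888*16609 = 845198792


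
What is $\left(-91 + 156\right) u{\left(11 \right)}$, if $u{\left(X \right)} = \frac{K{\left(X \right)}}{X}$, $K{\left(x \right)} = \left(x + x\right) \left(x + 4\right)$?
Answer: $1950$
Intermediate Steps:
$K{\left(x \right)} = 2 x \left(4 + x\right)$
$u{\left(X \right)} = 8 + 2 X$ ($u{\left(X \right)} = \frac{2 X \left(4 + X\right)}{X} = 8 + 2 X$)
$\left(-91 + 156\right) u{\left(11 \right)} = \left(-91 + 156\right) \left(8 + 2 \cdot 11\right) = 65 \left(8 + 22\right) = 65 \cdot 30 = 1950$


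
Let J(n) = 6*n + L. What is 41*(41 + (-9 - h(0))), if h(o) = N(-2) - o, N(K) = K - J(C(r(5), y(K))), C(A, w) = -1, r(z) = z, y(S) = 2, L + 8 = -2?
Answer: 738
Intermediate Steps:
L = -10 (L = -8 - 2 = -10)
J(n) = -10 + 6*n (J(n) = 6*n - 10 = -10 + 6*n)
N(K) = 16 + K (N(K) = K - (-10 + 6*(-1)) = K - (-10 - 6) = K - 1*(-16) = K + 16 = 16 + K)
h(o) = 14 - o (h(o) = (16 - 2) - o = 14 - o)
41*(41 + (-9 - h(0))) = 41*(41 + (-9 - (14 - 1*0))) = 41*(41 + (-9 - (14 + 0))) = 41*(41 + (-9 - 1*14)) = 41*(41 + (-9 - 14)) = 41*(41 - 23) = 41*18 = 738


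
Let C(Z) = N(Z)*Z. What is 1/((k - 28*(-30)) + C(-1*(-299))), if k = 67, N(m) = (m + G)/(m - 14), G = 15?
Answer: 285/352381 ≈ 0.00080878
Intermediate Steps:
N(m) = (15 + m)/(-14 + m) (N(m) = (m + 15)/(m - 14) = (15 + m)/(-14 + m))
C(Z) = Z*(15 + Z)/(-14 + Z) (C(Z) = ((15 + Z)/(-14 + Z))*Z = Z*(15 + Z)/(-14 + Z))
1/((k - 28*(-30)) + C(-1*(-299))) = 1/((67 - 28*(-30)) + (-1*(-299))*(15 - 1*(-299))/(-14 - 1*(-299))) = 1/((67 + 840) + 299*(15 + 299)/(-14 + 299)) = 1/(907 + 299*314/285) = 1/(907 + 299*(1/285)*314) = 1/(907 + 93886/285) = 1/(352381/285) = 285/352381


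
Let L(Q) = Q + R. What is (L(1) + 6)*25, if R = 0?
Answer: 175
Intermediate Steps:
L(Q) = Q (L(Q) = Q + 0 = Q)
(L(1) + 6)*25 = (1 + 6)*25 = 7*25 = 175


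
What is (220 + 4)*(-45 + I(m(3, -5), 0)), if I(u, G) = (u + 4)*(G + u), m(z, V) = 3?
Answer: -5376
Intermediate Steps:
I(u, G) = (4 + u)*(G + u)
(220 + 4)*(-45 + I(m(3, -5), 0)) = (220 + 4)*(-45 + (3² + 4*0 + 4*3 + 0*3)) = 224*(-45 + (9 + 0 + 12 + 0)) = 224*(-45 + 21) = 224*(-24) = -5376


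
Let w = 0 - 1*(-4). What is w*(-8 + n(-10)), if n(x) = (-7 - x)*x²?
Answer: 1168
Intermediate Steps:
n(x) = x²*(-7 - x)
w = 4 (w = 0 + 4 = 4)
w*(-8 + n(-10)) = 4*(-8 + (-10)²*(-7 - 1*(-10))) = 4*(-8 + 100*(-7 + 10)) = 4*(-8 + 100*3) = 4*(-8 + 300) = 4*292 = 1168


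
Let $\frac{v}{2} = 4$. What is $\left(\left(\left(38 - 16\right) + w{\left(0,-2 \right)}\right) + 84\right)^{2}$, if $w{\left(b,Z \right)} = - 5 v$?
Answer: $4356$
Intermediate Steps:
$v = 8$ ($v = 2 \cdot 4 = 8$)
$w{\left(b,Z \right)} = -40$ ($w{\left(b,Z \right)} = \left(-5\right) 8 = -40$)
$\left(\left(\left(38 - 16\right) + w{\left(0,-2 \right)}\right) + 84\right)^{2} = \left(\left(\left(38 - 16\right) - 40\right) + 84\right)^{2} = \left(\left(22 - 40\right) + 84\right)^{2} = \left(-18 + 84\right)^{2} = 66^{2} = 4356$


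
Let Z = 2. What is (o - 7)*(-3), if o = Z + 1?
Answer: 12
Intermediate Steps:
o = 3 (o = 2 + 1 = 3)
(o - 7)*(-3) = (3 - 7)*(-3) = -4*(-3) = 12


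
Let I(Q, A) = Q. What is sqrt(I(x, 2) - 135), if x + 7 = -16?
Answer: I*sqrt(158) ≈ 12.57*I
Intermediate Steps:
x = -23 (x = -7 - 16 = -23)
sqrt(I(x, 2) - 135) = sqrt(-23 - 135) = sqrt(-158) = I*sqrt(158)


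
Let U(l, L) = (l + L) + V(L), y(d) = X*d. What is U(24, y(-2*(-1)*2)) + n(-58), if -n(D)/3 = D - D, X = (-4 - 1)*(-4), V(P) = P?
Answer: 184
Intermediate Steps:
X = 20 (X = -5*(-4) = 20)
n(D) = 0 (n(D) = -3*(D - D) = -3*0 = 0)
y(d) = 20*d
U(l, L) = l + 2*L (U(l, L) = (l + L) + L = (L + l) + L = l + 2*L)
U(24, y(-2*(-1)*2)) + n(-58) = (24 + 2*(20*(-2*(-1)*2))) + 0 = (24 + 2*(20*(2*2))) + 0 = (24 + 2*(20*4)) + 0 = (24 + 2*80) + 0 = (24 + 160) + 0 = 184 + 0 = 184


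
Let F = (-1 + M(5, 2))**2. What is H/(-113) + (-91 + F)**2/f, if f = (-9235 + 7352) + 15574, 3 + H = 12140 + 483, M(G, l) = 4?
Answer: -172020608/1547083 ≈ -111.19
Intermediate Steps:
H = 12620 (H = -3 + (12140 + 483) = -3 + 12623 = 12620)
F = 9 (F = (-1 + 4)**2 = 3**2 = 9)
f = 13691 (f = -1883 + 15574 = 13691)
H/(-113) + (-91 + F)**2/f = 12620/(-113) + (-91 + 9)**2/13691 = 12620*(-1/113) + (-82)**2*(1/13691) = -12620/113 + 6724*(1/13691) = -12620/113 + 6724/13691 = -172020608/1547083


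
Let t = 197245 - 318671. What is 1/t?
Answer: -1/121426 ≈ -8.2355e-6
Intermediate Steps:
t = -121426
1/t = 1/(-121426) = -1/121426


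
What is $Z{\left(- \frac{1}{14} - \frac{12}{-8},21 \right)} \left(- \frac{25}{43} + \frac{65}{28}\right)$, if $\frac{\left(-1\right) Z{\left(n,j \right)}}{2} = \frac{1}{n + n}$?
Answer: $- \frac{419}{344} \approx -1.218$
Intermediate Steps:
$Z{\left(n,j \right)} = - \frac{1}{n}$ ($Z{\left(n,j \right)} = - \frac{2}{n + n} = - \frac{2}{2 n} = - 2 \frac{1}{2 n} = - \frac{1}{n}$)
$Z{\left(- \frac{1}{14} - \frac{12}{-8},21 \right)} \left(- \frac{25}{43} + \frac{65}{28}\right) = - \frac{1}{- \frac{1}{14} - \frac{12}{-8}} \left(- \frac{25}{43} + \frac{65}{28}\right) = - \frac{1}{\left(-1\right) \frac{1}{14} - - \frac{3}{2}} \left(\left(-25\right) \frac{1}{43} + 65 \cdot \frac{1}{28}\right) = - \frac{1}{- \frac{1}{14} + \frac{3}{2}} \left(- \frac{25}{43} + \frac{65}{28}\right) = - \frac{1}{\frac{10}{7}} \cdot \frac{2095}{1204} = \left(-1\right) \frac{7}{10} \cdot \frac{2095}{1204} = \left(- \frac{7}{10}\right) \frac{2095}{1204} = - \frac{419}{344}$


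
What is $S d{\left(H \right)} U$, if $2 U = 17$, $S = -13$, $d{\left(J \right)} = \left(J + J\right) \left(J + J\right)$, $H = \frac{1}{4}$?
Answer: $- \frac{221}{8} \approx -27.625$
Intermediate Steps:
$H = \frac{1}{4} \approx 0.25$
$d{\left(J \right)} = 4 J^{2}$ ($d{\left(J \right)} = 2 J 2 J = 4 J^{2}$)
$U = \frac{17}{2}$ ($U = \frac{1}{2} \cdot 17 = \frac{17}{2} \approx 8.5$)
$S d{\left(H \right)} U = - 13 \cdot \frac{4}{16} \cdot \frac{17}{2} = - 13 \cdot 4 \cdot \frac{1}{16} \cdot \frac{17}{2} = \left(-13\right) \frac{1}{4} \cdot \frac{17}{2} = \left(- \frac{13}{4}\right) \frac{17}{2} = - \frac{221}{8}$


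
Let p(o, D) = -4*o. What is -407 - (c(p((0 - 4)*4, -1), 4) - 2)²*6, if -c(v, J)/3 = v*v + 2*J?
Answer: -909807983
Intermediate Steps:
c(v, J) = -6*J - 3*v² (c(v, J) = -3*(v*v + 2*J) = -3*(v² + 2*J) = -6*J - 3*v²)
-407 - (c(p((0 - 4)*4, -1), 4) - 2)²*6 = -407 - ((-6*4 - 3*256*(0 - 4)²) - 2)²*6 = -407 - ((-24 - 3*(-(-16)*4)²) - 2)²*6 = -407 - ((-24 - 3*(-4*(-16))²) - 2)²*6 = -407 - ((-24 - 3*64²) - 2)²*6 = -407 - ((-24 - 3*4096) - 2)²*6 = -407 - ((-24 - 12288) - 2)²*6 = -407 - (-12312 - 2)²*6 = -407 - (-12314)²*6 = -407 - 151634596*6 = -407 - 1*909807576 = -407 - 909807576 = -909807983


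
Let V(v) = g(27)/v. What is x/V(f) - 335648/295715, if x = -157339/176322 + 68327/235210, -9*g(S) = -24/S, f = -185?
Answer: 314906224368214/279619215155 ≈ 1126.2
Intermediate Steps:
g(S) = 8/(3*S) (g(S) = -(-8)/(3*S) = 8/(3*S))
x = -145117168/241120335 (x = -157339*1/176322 + 68327*(1/235210) = -157339/176322 + 1589/5470 = -145117168/241120335 ≈ -0.60185)
V(v) = 8/(81*v) (V(v) = ((8/3)/27)/v = ((8/3)*(1/27))/v = 8/(81*v))
x/V(f) - 335648/295715 = -145117168/(241120335*((8/81)/(-185))) - 335648/295715 = -145117168/(241120335*((8/81)*(-1/185))) - 335648*1/295715 = -145117168/(241120335*(-8/14985)) - 19744/17395 = -145117168/241120335*(-14985/8) - 19744/17395 = 18121506354/16074689 - 19744/17395 = 314906224368214/279619215155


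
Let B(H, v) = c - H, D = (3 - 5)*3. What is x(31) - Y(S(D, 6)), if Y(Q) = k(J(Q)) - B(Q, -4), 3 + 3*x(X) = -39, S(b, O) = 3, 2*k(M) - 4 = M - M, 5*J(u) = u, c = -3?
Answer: -22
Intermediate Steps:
D = -6 (D = -2*3 = -6)
B(H, v) = -3 - H
J(u) = u/5
k(M) = 2 (k(M) = 2 + (M - M)/2 = 2 + (1/2)*0 = 2 + 0 = 2)
x(X) = -14 (x(X) = -1 + (1/3)*(-39) = -1 - 13 = -14)
Y(Q) = 5 + Q (Y(Q) = 2 - (-3 - Q) = 2 + (3 + Q) = 5 + Q)
x(31) - Y(S(D, 6)) = -14 - (5 + 3) = -14 - 1*8 = -14 - 8 = -22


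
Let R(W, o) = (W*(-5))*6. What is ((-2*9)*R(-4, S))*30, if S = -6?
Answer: -64800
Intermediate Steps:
R(W, o) = -30*W (R(W, o) = -5*W*6 = -30*W)
((-2*9)*R(-4, S))*30 = ((-2*9)*(-30*(-4)))*30 = -18*120*30 = -2160*30 = -64800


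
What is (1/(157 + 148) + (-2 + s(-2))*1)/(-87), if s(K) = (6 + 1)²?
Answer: -14336/26535 ≈ -0.54027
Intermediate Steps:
s(K) = 49 (s(K) = 7² = 49)
(1/(157 + 148) + (-2 + s(-2))*1)/(-87) = (1/(157 + 148) + (-2 + 49)*1)/(-87) = -(1/305 + 47*1)/87 = -(1/305 + 47)/87 = -1/87*14336/305 = -14336/26535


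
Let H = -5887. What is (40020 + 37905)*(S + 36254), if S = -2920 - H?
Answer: 3056296425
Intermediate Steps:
S = 2967 (S = -2920 - 1*(-5887) = -2920 + 5887 = 2967)
(40020 + 37905)*(S + 36254) = (40020 + 37905)*(2967 + 36254) = 77925*39221 = 3056296425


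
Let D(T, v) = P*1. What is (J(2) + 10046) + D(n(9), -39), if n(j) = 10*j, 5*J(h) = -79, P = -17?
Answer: 50066/5 ≈ 10013.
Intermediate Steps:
J(h) = -79/5 (J(h) = (⅕)*(-79) = -79/5)
D(T, v) = -17 (D(T, v) = -17*1 = -17)
(J(2) + 10046) + D(n(9), -39) = (-79/5 + 10046) - 17 = 50151/5 - 17 = 50066/5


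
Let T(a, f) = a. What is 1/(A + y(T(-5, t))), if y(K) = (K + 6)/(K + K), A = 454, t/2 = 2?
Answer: 10/4539 ≈ 0.0022031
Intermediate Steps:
t = 4 (t = 2*2 = 4)
y(K) = (6 + K)/(2*K) (y(K) = (6 + K)/((2*K)) = (6 + K)*(1/(2*K)) = (6 + K)/(2*K))
1/(A + y(T(-5, t))) = 1/(454 + (1/2)*(6 - 5)/(-5)) = 1/(454 + (1/2)*(-1/5)*1) = 1/(454 - 1/10) = 1/(4539/10) = 10/4539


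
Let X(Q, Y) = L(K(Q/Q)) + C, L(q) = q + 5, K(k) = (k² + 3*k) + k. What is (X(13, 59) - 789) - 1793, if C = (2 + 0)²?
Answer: -2568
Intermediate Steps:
K(k) = k² + 4*k
L(q) = 5 + q
C = 4 (C = 2² = 4)
X(Q, Y) = 14 (X(Q, Y) = (5 + (Q/Q)*(4 + Q/Q)) + 4 = (5 + 1*(4 + 1)) + 4 = (5 + 1*5) + 4 = (5 + 5) + 4 = 10 + 4 = 14)
(X(13, 59) - 789) - 1793 = (14 - 789) - 1793 = -775 - 1793 = -2568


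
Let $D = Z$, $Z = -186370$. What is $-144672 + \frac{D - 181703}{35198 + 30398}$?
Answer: $- \frac{9490272585}{65596} \approx -1.4468 \cdot 10^{5}$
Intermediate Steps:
$D = -186370$
$-144672 + \frac{D - 181703}{35198 + 30398} = -144672 + \frac{-186370 - 181703}{35198 + 30398} = -144672 - \frac{368073}{65596} = - \frac{9490272585}{65596}$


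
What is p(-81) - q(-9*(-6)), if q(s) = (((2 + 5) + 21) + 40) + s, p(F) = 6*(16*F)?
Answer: -7898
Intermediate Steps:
p(F) = 96*F
q(s) = 68 + s (q(s) = ((7 + 21) + 40) + s = (28 + 40) + s = 68 + s)
p(-81) - q(-9*(-6)) = 96*(-81) - (68 - 9*(-6)) = -7776 - (68 + 54) = -7776 - 1*122 = -7776 - 122 = -7898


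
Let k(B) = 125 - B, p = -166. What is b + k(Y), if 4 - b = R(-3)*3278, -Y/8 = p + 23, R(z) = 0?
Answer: -1015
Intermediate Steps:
Y = 1144 (Y = -8*(-166 + 23) = -8*(-143) = 1144)
b = 4 (b = 4 - 0*3278 = 4 - 1*0 = 4 + 0 = 4)
b + k(Y) = 4 + (125 - 1*1144) = 4 + (125 - 1144) = 4 - 1019 = -1015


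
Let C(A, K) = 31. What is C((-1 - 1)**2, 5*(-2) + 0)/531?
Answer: 31/531 ≈ 0.058380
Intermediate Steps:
C((-1 - 1)**2, 5*(-2) + 0)/531 = 31/531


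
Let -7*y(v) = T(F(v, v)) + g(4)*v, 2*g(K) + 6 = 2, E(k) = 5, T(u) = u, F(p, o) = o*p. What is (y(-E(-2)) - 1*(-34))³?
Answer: 24389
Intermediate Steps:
g(K) = -2 (g(K) = -3 + (½)*2 = -3 + 1 = -2)
y(v) = -v²/7 + 2*v/7 (y(v) = -(v*v - 2*v)/7 = -(v² - 2*v)/7 = -v²/7 + 2*v/7)
(y(-E(-2)) - 1*(-34))³ = ((-1*5)*(2 - (-1)*5)/7 - 1*(-34))³ = ((⅐)*(-5)*(2 - 1*(-5)) + 34)³ = ((⅐)*(-5)*(2 + 5) + 34)³ = ((⅐)*(-5)*7 + 34)³ = (-5 + 34)³ = 29³ = 24389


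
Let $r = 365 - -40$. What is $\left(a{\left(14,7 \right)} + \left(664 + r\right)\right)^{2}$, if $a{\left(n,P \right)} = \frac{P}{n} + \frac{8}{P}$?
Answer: $\frac{224670121}{196} \approx 1.1463 \cdot 10^{6}$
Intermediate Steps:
$r = 405$ ($r = 365 + 40 = 405$)
$a{\left(n,P \right)} = \frac{8}{P} + \frac{P}{n}$
$\left(a{\left(14,7 \right)} + \left(664 + r\right)\right)^{2} = \left(\left(\frac{8}{7} + \frac{7}{14}\right) + \left(664 + 405\right)\right)^{2} = \left(\left(8 \cdot \frac{1}{7} + 7 \cdot \frac{1}{14}\right) + 1069\right)^{2} = \left(\left(\frac{8}{7} + \frac{1}{2}\right) + 1069\right)^{2} = \left(\frac{23}{14} + 1069\right)^{2} = \left(\frac{14989}{14}\right)^{2} = \frac{224670121}{196}$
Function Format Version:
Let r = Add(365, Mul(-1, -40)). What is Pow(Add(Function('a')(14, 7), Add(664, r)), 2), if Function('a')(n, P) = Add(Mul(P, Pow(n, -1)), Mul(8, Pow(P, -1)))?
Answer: Rational(224670121, 196) ≈ 1.1463e+6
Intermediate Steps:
r = 405 (r = Add(365, 40) = 405)
Function('a')(n, P) = Add(Mul(8, Pow(P, -1)), Mul(P, Pow(n, -1)))
Pow(Add(Function('a')(14, 7), Add(664, r)), 2) = Pow(Add(Add(Mul(8, Pow(7, -1)), Mul(7, Pow(14, -1))), Add(664, 405)), 2) = Pow(Add(Add(Mul(8, Rational(1, 7)), Mul(7, Rational(1, 14))), 1069), 2) = Pow(Add(Add(Rational(8, 7), Rational(1, 2)), 1069), 2) = Pow(Add(Rational(23, 14), 1069), 2) = Pow(Rational(14989, 14), 2) = Rational(224670121, 196)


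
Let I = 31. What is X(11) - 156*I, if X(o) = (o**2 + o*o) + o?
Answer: -4583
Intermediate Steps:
X(o) = o + 2*o**2 (X(o) = (o**2 + o**2) + o = 2*o**2 + o = o + 2*o**2)
X(11) - 156*I = 11*(1 + 2*11) - 156*31 = 11*(1 + 22) - 4836 = 11*23 - 4836 = 253 - 4836 = -4583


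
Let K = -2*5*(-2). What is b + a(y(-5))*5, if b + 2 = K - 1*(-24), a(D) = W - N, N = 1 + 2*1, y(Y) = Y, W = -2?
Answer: 17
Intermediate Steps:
N = 3 (N = 1 + 2 = 3)
a(D) = -5 (a(D) = -2 - 1*3 = -2 - 3 = -5)
K = 20 (K = -10*(-2) = 20)
b = 42 (b = -2 + (20 - 1*(-24)) = -2 + (20 + 24) = -2 + 44 = 42)
b + a(y(-5))*5 = 42 - 5*5 = 42 - 25 = 17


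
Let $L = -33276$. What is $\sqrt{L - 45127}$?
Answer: $i \sqrt{78403} \approx 280.01 i$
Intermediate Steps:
$\sqrt{L - 45127} = \sqrt{-33276 - 45127} = \sqrt{-78403} = i \sqrt{78403}$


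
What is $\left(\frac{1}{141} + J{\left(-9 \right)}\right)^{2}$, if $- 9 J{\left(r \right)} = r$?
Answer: $\frac{20164}{19881} \approx 1.0142$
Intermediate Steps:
$J{\left(r \right)} = - \frac{r}{9}$
$\left(\frac{1}{141} + J{\left(-9 \right)}\right)^{2} = \left(\frac{1}{141} - -1\right)^{2} = \left(\frac{1}{141} + 1\right)^{2} = \left(\frac{142}{141}\right)^{2} = \frac{20164}{19881}$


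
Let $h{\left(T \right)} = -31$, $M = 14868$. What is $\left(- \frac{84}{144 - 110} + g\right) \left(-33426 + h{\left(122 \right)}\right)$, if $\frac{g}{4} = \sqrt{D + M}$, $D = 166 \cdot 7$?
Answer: $\frac{1405194}{17} - 133828 \sqrt{16030} \approx -1.6861 \cdot 10^{7}$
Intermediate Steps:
$D = 1162$
$g = 4 \sqrt{16030}$ ($g = 4 \sqrt{1162 + 14868} = 4 \sqrt{16030} \approx 506.44$)
$\left(- \frac{84}{144 - 110} + g\right) \left(-33426 + h{\left(122 \right)}\right) = \left(- \frac{84}{144 - 110} + 4 \sqrt{16030}\right) \left(-33426 - 31\right) = \left(- \frac{84}{34} + 4 \sqrt{16030}\right) \left(-33457\right) = \left(\left(-84\right) \frac{1}{34} + 4 \sqrt{16030}\right) \left(-33457\right) = \left(- \frac{42}{17} + 4 \sqrt{16030}\right) \left(-33457\right) = \frac{1405194}{17} - 133828 \sqrt{16030}$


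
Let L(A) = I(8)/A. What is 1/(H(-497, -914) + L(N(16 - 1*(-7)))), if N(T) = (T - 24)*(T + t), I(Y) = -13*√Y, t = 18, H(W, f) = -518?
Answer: -435379/225525646 - 533*√2/225525646 ≈ -0.0019339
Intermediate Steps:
N(T) = (-24 + T)*(18 + T) (N(T) = (T - 24)*(T + 18) = (-24 + T)*(18 + T))
L(A) = -26*√2/A (L(A) = (-26*√2)/A = -26*√2/A)
1/(H(-497, -914) + L(N(16 - 1*(-7)))) = 1/(-518 - 26*√2/(-432 + (16 - 1*(-7))² - 6*(16 - 1*(-7)))) = 1/(-518 - 26*√2/(-432 + (16 + 7)² - 6*(16 + 7))) = 1/(-518 - 26*√2/(-432 + 23² - 6*23)) = 1/(-518 - 26*√2/(-432 + 529 - 138)) = 1/(-518 - 26*√2/(-41)) = 1/(-518 - 26*√2*(-1/41)) = 1/(-518 + 26*√2/41)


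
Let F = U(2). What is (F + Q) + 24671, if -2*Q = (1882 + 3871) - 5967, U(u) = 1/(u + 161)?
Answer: 4038815/163 ≈ 24778.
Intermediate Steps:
U(u) = 1/(161 + u)
Q = 107 (Q = -((1882 + 3871) - 5967)/2 = -(5753 - 5967)/2 = -½*(-214) = 107)
F = 1/163 (F = 1/(161 + 2) = 1/163 ≈ 0.0061350)
(F + Q) + 24671 = (1/163 + 107) + 24671 = 17442/163 + 24671 = 4038815/163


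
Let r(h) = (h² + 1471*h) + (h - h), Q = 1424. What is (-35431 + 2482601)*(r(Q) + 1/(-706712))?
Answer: 3564799985443426015/353356 ≈ 1.0088e+13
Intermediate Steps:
r(h) = h² + 1471*h (r(h) = (h² + 1471*h) + 0 = h² + 1471*h)
(-35431 + 2482601)*(r(Q) + 1/(-706712)) = (-35431 + 2482601)*(1424*(1471 + 1424) + 1/(-706712)) = 2447170*(1424*2895 - 1/706712) = 2447170*(4122480 - 1/706712) = 2447170*(2913406085759/706712) = 3564799985443426015/353356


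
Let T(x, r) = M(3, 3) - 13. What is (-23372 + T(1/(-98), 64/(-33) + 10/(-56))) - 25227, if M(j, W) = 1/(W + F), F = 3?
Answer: -291671/6 ≈ -48612.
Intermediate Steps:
M(j, W) = 1/(3 + W) (M(j, W) = 1/(W + 3) = 1/(3 + W))
T(x, r) = -77/6 (T(x, r) = 1/(3 + 3) - 13 = 1/6 - 13 = -77/6)
(-23372 + T(1/(-98), 64/(-33) + 10/(-56))) - 25227 = (-23372 - 77/6) - 25227 = -140309/6 - 25227 = -291671/6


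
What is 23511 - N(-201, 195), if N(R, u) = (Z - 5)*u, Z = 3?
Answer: 23901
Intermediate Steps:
N(R, u) = -2*u (N(R, u) = (3 - 5)*u = -2*u)
23511 - N(-201, 195) = 23511 - (-2)*195 = 23511 - 1*(-390) = 23511 + 390 = 23901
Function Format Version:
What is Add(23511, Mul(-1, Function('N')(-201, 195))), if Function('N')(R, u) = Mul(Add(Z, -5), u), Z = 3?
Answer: 23901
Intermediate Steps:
Function('N')(R, u) = Mul(-2, u) (Function('N')(R, u) = Mul(Add(3, -5), u) = Mul(-2, u))
Add(23511, Mul(-1, Function('N')(-201, 195))) = Add(23511, Mul(-1, Mul(-2, 195))) = Add(23511, Mul(-1, -390)) = Add(23511, 390) = 23901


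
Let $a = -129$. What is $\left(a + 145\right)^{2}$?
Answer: $256$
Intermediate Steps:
$\left(a + 145\right)^{2} = \left(-129 + 145\right)^{2} = 16^{2} = 256$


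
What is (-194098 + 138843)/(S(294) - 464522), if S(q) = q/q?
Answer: 55255/464521 ≈ 0.11895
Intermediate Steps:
S(q) = 1
(-194098 + 138843)/(S(294) - 464522) = (-194098 + 138843)/(1 - 464522) = -55255/(-464521) = -55255*(-1/464521) = 55255/464521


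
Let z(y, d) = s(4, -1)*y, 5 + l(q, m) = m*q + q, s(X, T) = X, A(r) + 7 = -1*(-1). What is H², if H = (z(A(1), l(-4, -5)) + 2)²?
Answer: 234256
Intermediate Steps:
A(r) = -6 (A(r) = -7 - 1*(-1) = -7 + 1 = -6)
l(q, m) = -5 + q + m*q (l(q, m) = -5 + (m*q + q) = -5 + (q + m*q) = -5 + q + m*q)
z(y, d) = 4*y
H = 484 (H = (4*(-6) + 2)² = (-24 + 2)² = (-22)² = 484)
H² = 484² = 234256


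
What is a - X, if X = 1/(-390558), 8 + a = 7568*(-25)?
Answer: -73896698063/390558 ≈ -1.8921e+5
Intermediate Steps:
a = -189208 (a = -8 + 7568*(-25) = -8 - 189200 = -189208)
X = -1/390558 ≈ -2.5604e-6
a - X = -189208 - 1*(-1/390558) = -189208 + 1/390558 = -73896698063/390558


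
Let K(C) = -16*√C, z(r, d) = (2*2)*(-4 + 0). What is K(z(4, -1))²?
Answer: -4096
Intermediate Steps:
z(r, d) = -16 (z(r, d) = 4*(-4) = -16)
K(z(4, -1))² = (-64*I)² = -4096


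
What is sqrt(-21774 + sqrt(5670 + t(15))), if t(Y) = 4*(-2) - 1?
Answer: sqrt(-21774 + 3*sqrt(629)) ≈ 147.3*I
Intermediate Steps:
t(Y) = -9 (t(Y) = -8 - 1 = -9)
sqrt(-21774 + sqrt(5670 + t(15))) = sqrt(-21774 + sqrt(5670 - 9)) = sqrt(-21774 + sqrt(5661)) = sqrt(-21774 + 3*sqrt(629))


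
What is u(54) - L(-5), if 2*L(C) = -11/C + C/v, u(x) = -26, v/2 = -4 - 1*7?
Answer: -5987/220 ≈ -27.214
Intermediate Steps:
v = -22 (v = 2*(-4 - 1*7) = 2*(-4 - 7) = 2*(-11) = -22)
L(C) = -11/(2*C) - C/44 (L(C) = (-11/C + C/(-22))/2 = (-11/C + C*(-1/22))/2 = (-11/C - C/22)/2 = -11/(2*C) - C/44)
u(54) - L(-5) = -26 - (-242 - 1*(-5)²)/(44*(-5)) = -26 - (-1)*(-242 - 1*25)/(44*5) = -26 - (-1)*(-242 - 25)/(44*5) = -26 - (-1)*(-267)/(44*5) = -26 - 1*267/220 = -26 - 267/220 = -5987/220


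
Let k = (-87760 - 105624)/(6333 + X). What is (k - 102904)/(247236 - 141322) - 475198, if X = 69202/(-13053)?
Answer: -2078523670586266962/4374007086779 ≈ -4.7520e+5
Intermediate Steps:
X = -69202/13053 (X = 69202*(-1/13053) = -69202/13053 ≈ -5.3016)
k = -2524241352/82595447 (k = (-87760 - 105624)/(6333 - 69202/13053) = -193384/82595447/13053 = -193384*13053/82595447 = -2524241352/82595447 ≈ -30.561)
(k - 102904)/(247236 - 141322) - 475198 = (-2524241352/82595447 - 102904)/(247236 - 141322) - 475198 = -8501926119440/82595447/105914 - 475198 = -8501926119440/82595447*1/105914 - 475198 = -4250963059720/4374007086779 - 475198 = -2078523670586266962/4374007086779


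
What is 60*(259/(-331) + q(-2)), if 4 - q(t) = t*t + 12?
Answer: -253860/331 ≈ -766.95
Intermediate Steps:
q(t) = -8 - t² (q(t) = 4 - (t*t + 12) = 4 - (t² + 12) = 4 - (12 + t²) = 4 + (-12 - t²) = -8 - t²)
60*(259/(-331) + q(-2)) = 60*(259/(-331) + (-8 - 1*(-2)²)) = 60*(259*(-1/331) + (-8 - 1*4)) = 60*(-259/331 + (-8 - 4)) = 60*(-259/331 - 12) = 60*(-4231/331) = -253860/331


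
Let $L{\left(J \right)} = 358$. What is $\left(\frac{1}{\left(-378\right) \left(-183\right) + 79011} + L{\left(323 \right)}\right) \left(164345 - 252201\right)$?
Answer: $- \frac{4660781094736}{148185} \approx -3.1452 \cdot 10^{7}$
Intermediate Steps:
$\left(\frac{1}{\left(-378\right) \left(-183\right) + 79011} + L{\left(323 \right)}\right) \left(164345 - 252201\right) = \left(\frac{1}{\left(-378\right) \left(-183\right) + 79011} + 358\right) \left(164345 - 252201\right) = \left(\frac{1}{69174 + 79011} + 358\right) \left(-87856\right) = \left(\frac{1}{148185} + 358\right) \left(-87856\right) = \frac{53050231}{148185} \left(-87856\right) = - \frac{4660781094736}{148185}$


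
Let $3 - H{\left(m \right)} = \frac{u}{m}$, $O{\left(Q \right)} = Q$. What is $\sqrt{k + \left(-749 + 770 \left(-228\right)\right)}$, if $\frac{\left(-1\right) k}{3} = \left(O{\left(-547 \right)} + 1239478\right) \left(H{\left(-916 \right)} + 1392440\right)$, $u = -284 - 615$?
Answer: $\frac{i \sqrt{1085616575130888809}}{458} \approx 2.275 \cdot 10^{6} i$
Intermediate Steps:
$u = -899$ ($u = -284 - 615 = -899$)
$H{\left(m \right)} = 3 + \frac{899}{m}$ ($H{\left(m \right)} = 3 - - \frac{899}{m} = 3 + \frac{899}{m}$)
$k = - \frac{4740683572696977}{916}$ ($k = - 3 \left(-547 + 1239478\right) \left(\left(3 + \frac{899}{-916}\right) + 1392440\right) = - 3 \cdot 1238931 \left(\left(3 + 899 \left(- \frac{1}{916}\right)\right) + 1392440\right) = - 3 \cdot 1238931 \left(\left(3 - \frac{899}{916}\right) + 1392440\right) = - 3 \cdot 1238931 \left(\frac{1849}{916} + 1392440\right) = - 3 \cdot 1238931 \cdot \frac{1275476889}{916} = \left(-3\right) \frac{1580227857565659}{916} = - \frac{4740683572696977}{916} \approx -5.1754 \cdot 10^{12}$)
$\sqrt{k + \left(-749 + 770 \left(-228\right)\right)} = \sqrt{- \frac{4740683572696977}{916} + \left(-749 + 770 \left(-228\right)\right)} = \sqrt{- \frac{4740683572696977}{916} - 176309} = \sqrt{- \frac{4740683734196021}{916}} = \frac{i \sqrt{1085616575130888809}}{458}$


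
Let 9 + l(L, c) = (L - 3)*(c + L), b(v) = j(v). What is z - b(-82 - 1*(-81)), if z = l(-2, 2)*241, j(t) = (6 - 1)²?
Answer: -2194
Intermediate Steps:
j(t) = 25 (j(t) = 5² = 25)
b(v) = 25
l(L, c) = -9 + (-3 + L)*(L + c) (l(L, c) = -9 + (L - 3)*(c + L) = -9 + (-3 + L)*(L + c))
z = -2169 (z = (-9 + (-2)² - 3*(-2) - 3*2 - 2*2)*241 = (-9 + 4 + 6 - 6 - 4)*241 = -9*241 = -2169)
z - b(-82 - 1*(-81)) = -2169 - 1*25 = -2169 - 25 = -2194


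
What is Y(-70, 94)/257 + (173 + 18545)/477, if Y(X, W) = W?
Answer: 4855364/122589 ≈ 39.607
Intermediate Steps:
Y(-70, 94)/257 + (173 + 18545)/477 = 94/257 + (173 + 18545)/477 = 94*(1/257) + 18718*(1/477) = 94/257 + 18718/477 = 4855364/122589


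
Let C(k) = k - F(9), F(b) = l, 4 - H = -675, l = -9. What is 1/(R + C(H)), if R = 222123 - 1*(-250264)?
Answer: 1/473075 ≈ 2.1138e-6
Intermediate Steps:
H = 679 (H = 4 - 1*(-675) = 4 + 675 = 679)
F(b) = -9
C(k) = 9 + k (C(k) = k - 1*(-9) = k + 9 = 9 + k)
R = 472387 (R = 222123 + 250264 = 472387)
1/(R + C(H)) = 1/(472387 + (9 + 679)) = 1/(472387 + 688) = 1/473075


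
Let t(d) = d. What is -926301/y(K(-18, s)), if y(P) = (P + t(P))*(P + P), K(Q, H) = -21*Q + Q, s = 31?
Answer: -308767/172800 ≈ -1.7868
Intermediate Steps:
K(Q, H) = -20*Q
y(P) = 4*P² (y(P) = (P + P)*(P + P) = (2*P)*(2*P) = 4*P²)
-926301/y(K(-18, s)) = -926301/(4*(-20*(-18))²) = -926301/(4*360²) = -926301/(4*129600) = -926301/518400 = -926301*1/518400 = -308767/172800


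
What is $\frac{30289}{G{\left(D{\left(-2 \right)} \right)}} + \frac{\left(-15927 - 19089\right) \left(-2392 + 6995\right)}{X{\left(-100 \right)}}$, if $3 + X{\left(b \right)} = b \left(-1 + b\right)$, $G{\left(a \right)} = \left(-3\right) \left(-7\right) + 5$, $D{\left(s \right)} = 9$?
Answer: $- \frac{3884816815}{262522} \approx -14798.0$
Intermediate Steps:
$G{\left(a \right)} = 26$ ($G{\left(a \right)} = 21 + 5 = 26$)
$X{\left(b \right)} = -3 + b \left(-1 + b\right)$
$\frac{30289}{G{\left(D{\left(-2 \right)} \right)}} + \frac{\left(-15927 - 19089\right) \left(-2392 + 6995\right)}{X{\left(-100 \right)}} = \frac{30289}{26} + \frac{\left(-15927 - 19089\right) \left(-2392 + 6995\right)}{-3 + \left(-100\right)^{2} - -100} = 30289 \cdot \frac{1}{26} + \frac{\left(-35016\right) 4603}{-3 + 10000 + 100} = \frac{30289}{26} - \frac{161178648}{10097} = - \frac{3884816815}{262522}$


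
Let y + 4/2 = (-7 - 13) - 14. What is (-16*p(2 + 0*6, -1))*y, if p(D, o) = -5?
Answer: -2880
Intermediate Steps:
y = -36 (y = -2 + ((-7 - 13) - 14) = -2 + (-20 - 14) = -2 - 34 = -36)
(-16*p(2 + 0*6, -1))*y = -16*(-5)*(-36) = 80*(-36) = -2880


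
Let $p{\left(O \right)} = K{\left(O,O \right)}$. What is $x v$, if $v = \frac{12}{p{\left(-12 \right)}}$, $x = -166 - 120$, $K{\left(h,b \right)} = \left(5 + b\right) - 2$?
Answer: $\frac{1144}{3} \approx 381.33$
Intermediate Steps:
$K{\left(h,b \right)} = 3 + b$
$p{\left(O \right)} = 3 + O$
$x = -286$
$v = - \frac{4}{3}$ ($v = \frac{12}{3 - 12} = \frac{12}{-9} = 12 \left(- \frac{1}{9}\right) = - \frac{4}{3} \approx -1.3333$)
$x v = \left(-286\right) \left(- \frac{4}{3}\right) = \frac{1144}{3}$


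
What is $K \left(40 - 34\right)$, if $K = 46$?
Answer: $276$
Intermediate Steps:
$K \left(40 - 34\right) = 46 \left(40 - 34\right) = 46 \cdot 6 = 276$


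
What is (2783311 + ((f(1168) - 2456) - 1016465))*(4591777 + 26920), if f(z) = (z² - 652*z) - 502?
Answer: 10930497471472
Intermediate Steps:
f(z) = -502 + z² - 652*z
(2783311 + ((f(1168) - 2456) - 1016465))*(4591777 + 26920) = (2783311 + (((-502 + 1168² - 652*1168) - 2456) - 1016465))*(4591777 + 26920) = (2783311 + (((-502 + 1364224 - 761536) - 2456) - 1016465))*4618697 = (2783311 + ((602186 - 2456) - 1016465))*4618697 = (2783311 + (599730 - 1016465))*4618697 = (2783311 - 416735)*4618697 = 2366576*4618697 = 10930497471472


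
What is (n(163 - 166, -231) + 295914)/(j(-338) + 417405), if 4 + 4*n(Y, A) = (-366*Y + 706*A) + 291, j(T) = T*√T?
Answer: 426569126775/697062193988 + 2245235135*I*√2/348531096994 ≈ 0.61195 + 0.0091104*I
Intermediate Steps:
j(T) = T^(3/2)
n(Y, A) = 287/4 - 183*Y/2 + 353*A/2 (n(Y, A) = -1 + ((-366*Y + 706*A) + 291)/4 = -1 + (291 - 366*Y + 706*A)/4 = -1 + (291/4 - 183*Y/2 + 353*A/2) = 287/4 - 183*Y/2 + 353*A/2)
(n(163 - 166, -231) + 295914)/(j(-338) + 417405) = ((287/4 - 183*(163 - 166)/2 + (353/2)*(-231)) + 295914)/((-338)^(3/2) + 417405) = ((287/4 - 183/2*(-3) - 81543/2) + 295914)/(-4394*I*√2 + 417405) = ((287/4 + 549/2 - 81543/2) + 295914)/(417405 - 4394*I*√2) = (-161701/4 + 295914)/(417405 - 4394*I*√2) = 1021955/(4*(417405 - 4394*I*√2))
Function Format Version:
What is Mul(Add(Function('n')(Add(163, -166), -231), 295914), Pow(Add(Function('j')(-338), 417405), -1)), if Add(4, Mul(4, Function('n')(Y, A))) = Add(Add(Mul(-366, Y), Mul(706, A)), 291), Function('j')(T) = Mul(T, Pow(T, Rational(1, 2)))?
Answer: Add(Rational(426569126775, 697062193988), Mul(Rational(2245235135, 348531096994), I, Pow(2, Rational(1, 2)))) ≈ Add(0.61195, Mul(0.0091104, I))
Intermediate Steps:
Function('j')(T) = Pow(T, Rational(3, 2))
Function('n')(Y, A) = Add(Rational(287, 4), Mul(Rational(-183, 2), Y), Mul(Rational(353, 2), A)) (Function('n')(Y, A) = Add(-1, Mul(Rational(1, 4), Add(Add(Mul(-366, Y), Mul(706, A)), 291))) = Add(-1, Mul(Rational(1, 4), Add(291, Mul(-366, Y), Mul(706, A)))) = Add(-1, Add(Rational(291, 4), Mul(Rational(-183, 2), Y), Mul(Rational(353, 2), A))) = Add(Rational(287, 4), Mul(Rational(-183, 2), Y), Mul(Rational(353, 2), A)))
Mul(Add(Function('n')(Add(163, -166), -231), 295914), Pow(Add(Function('j')(-338), 417405), -1)) = Mul(Add(Add(Rational(287, 4), Mul(Rational(-183, 2), Add(163, -166)), Mul(Rational(353, 2), -231)), 295914), Pow(Add(Pow(-338, Rational(3, 2)), 417405), -1)) = Mul(Add(Add(Rational(287, 4), Mul(Rational(-183, 2), -3), Rational(-81543, 2)), 295914), Pow(Add(Mul(-4394, I, Pow(2, Rational(1, 2))), 417405), -1)) = Mul(Add(Add(Rational(287, 4), Rational(549, 2), Rational(-81543, 2)), 295914), Pow(Add(417405, Mul(-4394, I, Pow(2, Rational(1, 2)))), -1)) = Mul(Add(Rational(-161701, 4), 295914), Pow(Add(417405, Mul(-4394, I, Pow(2, Rational(1, 2)))), -1)) = Mul(Rational(1021955, 4), Pow(Add(417405, Mul(-4394, I, Pow(2, Rational(1, 2)))), -1))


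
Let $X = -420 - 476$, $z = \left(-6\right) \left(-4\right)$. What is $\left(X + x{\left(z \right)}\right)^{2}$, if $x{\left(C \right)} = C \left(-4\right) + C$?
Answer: $937024$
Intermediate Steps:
$z = 24$
$x{\left(C \right)} = - 3 C$ ($x{\left(C \right)} = - 4 C + C = - 3 C$)
$X = -896$
$\left(X + x{\left(z \right)}\right)^{2} = \left(-896 - 72\right)^{2} = \left(-968\right)^{2} = 937024$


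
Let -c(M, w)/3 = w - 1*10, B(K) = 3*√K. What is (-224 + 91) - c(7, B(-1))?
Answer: -163 + 9*I ≈ -163.0 + 9.0*I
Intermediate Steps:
c(M, w) = 30 - 3*w (c(M, w) = -3*(w - 1*10) = -3*(w - 10) = -3*(-10 + w) = 30 - 3*w)
(-224 + 91) - c(7, B(-1)) = (-224 + 91) - (30 - 9*√(-1)) = -133 - (30 - 9*I) = -133 + (-30 + 9*I) = -163 + 9*I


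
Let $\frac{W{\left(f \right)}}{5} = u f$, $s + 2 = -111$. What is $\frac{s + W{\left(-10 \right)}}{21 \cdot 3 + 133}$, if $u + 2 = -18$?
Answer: $\frac{887}{196} \approx 4.5255$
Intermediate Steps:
$u = -20$ ($u = -2 - 18 = -20$)
$s = -113$ ($s = -2 - 111 = -113$)
$W{\left(f \right)} = - 100 f$ ($W{\left(f \right)} = 5 \left(- 20 f\right) = - 100 f$)
$\frac{s + W{\left(-10 \right)}}{21 \cdot 3 + 133} = \frac{-113 - -1000}{21 \cdot 3 + 133} = \frac{-113 + 1000}{63 + 133} = \frac{887}{196}$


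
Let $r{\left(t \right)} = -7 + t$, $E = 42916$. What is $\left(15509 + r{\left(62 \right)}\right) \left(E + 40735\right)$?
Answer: $1301944164$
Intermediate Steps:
$\left(15509 + r{\left(62 \right)}\right) \left(E + 40735\right) = \left(15509 + \left(-7 + 62\right)\right) \left(42916 + 40735\right) = \left(15509 + 55\right) 83651 = 15564 \cdot 83651 = 1301944164$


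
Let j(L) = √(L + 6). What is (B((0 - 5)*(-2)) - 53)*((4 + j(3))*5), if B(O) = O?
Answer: -1505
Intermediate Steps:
j(L) = √(6 + L)
(B((0 - 5)*(-2)) - 53)*((4 + j(3))*5) = ((0 - 5)*(-2) - 53)*((4 + √(6 + 3))*5) = (-5*(-2) - 53)*((4 + √9)*5) = (10 - 53)*((4 + 3)*5) = -301*5 = -43*35 = -1505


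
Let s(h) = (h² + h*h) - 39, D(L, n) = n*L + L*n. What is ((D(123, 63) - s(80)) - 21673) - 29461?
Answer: -48397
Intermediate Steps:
D(L, n) = 2*L*n (D(L, n) = L*n + L*n = 2*L*n)
s(h) = -39 + 2*h² (s(h) = (h² + h²) - 39 = 2*h² - 39 = -39 + 2*h²)
((D(123, 63) - s(80)) - 21673) - 29461 = ((2*123*63 - (-39 + 2*80²)) - 21673) - 29461 = ((15498 - (-39 + 2*6400)) - 21673) - 29461 = ((15498 - (-39 + 12800)) - 21673) - 29461 = ((15498 - 1*12761) - 21673) - 29461 = ((15498 - 12761) - 21673) - 29461 = (2737 - 21673) - 29461 = -18936 - 29461 = -48397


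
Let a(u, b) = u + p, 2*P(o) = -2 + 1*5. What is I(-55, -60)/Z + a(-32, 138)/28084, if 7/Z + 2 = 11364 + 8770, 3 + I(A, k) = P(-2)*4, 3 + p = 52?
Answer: 14253457/1652 ≈ 8628.0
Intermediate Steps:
p = 49 (p = -3 + 52 = 49)
P(o) = 3/2 (P(o) = (-2 + 1*5)/2 = (-2 + 5)/2 = (½)*3 = 3/2)
a(u, b) = 49 + u (a(u, b) = u + 49 = 49 + u)
I(A, k) = 3 (I(A, k) = -3 + (3/2)*4 = -3 + 6 = 3)
Z = 1/2876 (Z = 7/(-2 + (11364 + 8770)) = 7/(-2 + 20134) = 7/20132 = 7*(1/20132) = 1/2876 ≈ 0.00034771)
I(-55, -60)/Z + a(-32, 138)/28084 = 3/(1/2876) + (49 - 32)/28084 = 3*2876 + 17*(1/28084) = 8628 + 1/1652 = 14253457/1652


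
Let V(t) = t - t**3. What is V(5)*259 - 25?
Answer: -31105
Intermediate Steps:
V(5)*259 - 25 = (5 - 1*5**3)*259 - 25 = (5 - 1*125)*259 - 25 = (5 - 125)*259 - 25 = -120*259 - 25 = -31080 - 25 = -31105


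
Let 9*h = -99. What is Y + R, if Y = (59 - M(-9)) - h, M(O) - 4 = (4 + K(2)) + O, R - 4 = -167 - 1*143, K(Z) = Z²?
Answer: -239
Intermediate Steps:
h = -11 (h = (⅑)*(-99) = -11)
R = -306 (R = 4 + (-167 - 1*143) = 4 + (-167 - 143) = 4 - 310 = -306)
M(O) = 12 + O (M(O) = 4 + ((4 + 2²) + O) = 4 + ((4 + 4) + O) = 4 + (8 + O) = 12 + O)
Y = 67 (Y = (59 - (12 - 9)) - 1*(-11) = (59 - 1*3) + 11 = (59 - 3) + 11 = 56 + 11 = 67)
Y + R = 67 - 306 = -239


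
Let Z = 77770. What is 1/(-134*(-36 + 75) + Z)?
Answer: 1/72544 ≈ 1.3785e-5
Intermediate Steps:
1/(-134*(-36 + 75) + Z) = 1/(-134*(-36 + 75) + 77770) = 1/(-134*39 + 77770) = 1/(-5226 + 77770) = 1/72544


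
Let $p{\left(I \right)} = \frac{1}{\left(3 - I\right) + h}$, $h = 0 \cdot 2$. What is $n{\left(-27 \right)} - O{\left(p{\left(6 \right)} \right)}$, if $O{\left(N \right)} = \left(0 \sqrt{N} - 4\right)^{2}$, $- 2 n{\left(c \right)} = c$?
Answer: $- \frac{5}{2} \approx -2.5$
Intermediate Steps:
$n{\left(c \right)} = - \frac{c}{2}$
$h = 0$
$p{\left(I \right)} = \frac{1}{3 - I}$ ($p{\left(I \right)} = \frac{1}{\left(3 - I\right) + 0} = \frac{1}{3 - I}$)
$O{\left(N \right)} = 16$ ($O{\left(N \right)} = \left(0 - 4\right)^{2} = \left(-4\right)^{2} = 16$)
$n{\left(-27 \right)} - O{\left(p{\left(6 \right)} \right)} = \left(- \frac{1}{2}\right) \left(-27\right) - 16 = \frac{27}{2} - 16 = - \frac{5}{2}$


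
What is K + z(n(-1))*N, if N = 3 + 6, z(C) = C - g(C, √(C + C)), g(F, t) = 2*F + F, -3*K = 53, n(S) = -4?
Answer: 163/3 ≈ 54.333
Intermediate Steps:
K = -53/3 (K = -⅓*53 = -53/3 ≈ -17.667)
g(F, t) = 3*F
z(C) = -2*C (z(C) = C - 3*C = -2*C)
N = 9
K + z(n(-1))*N = -53/3 - 2*(-4)*9 = -53/3 + 8*9 = -53/3 + 72 = 163/3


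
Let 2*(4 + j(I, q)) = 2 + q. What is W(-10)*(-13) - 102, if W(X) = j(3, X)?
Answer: 2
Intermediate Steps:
j(I, q) = -3 + q/2 (j(I, q) = -4 + (2 + q)/2 = -4 + (1 + q/2) = -3 + q/2)
W(X) = -3 + X/2
W(-10)*(-13) - 102 = (-3 + (1/2)*(-10))*(-13) - 102 = (-3 - 5)*(-13) - 102 = -8*(-13) - 102 = 104 - 102 = 2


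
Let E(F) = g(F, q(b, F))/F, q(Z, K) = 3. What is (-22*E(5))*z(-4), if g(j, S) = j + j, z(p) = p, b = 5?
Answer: 176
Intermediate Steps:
g(j, S) = 2*j
E(F) = 2 (E(F) = (2*F)/F = 2)
(-22*E(5))*z(-4) = -22*2*(-4) = -44*(-4) = 176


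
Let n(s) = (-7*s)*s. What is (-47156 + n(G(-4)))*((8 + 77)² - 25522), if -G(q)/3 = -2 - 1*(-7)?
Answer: 891631107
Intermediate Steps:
G(q) = -15 (G(q) = -3*(-2 - 1*(-7)) = -3*(-2 + 7) = -3*5 = -15)
n(s) = -7*s²
(-47156 + n(G(-4)))*((8 + 77)² - 25522) = (-47156 - 7*(-15)²)*((8 + 77)² - 25522) = (-47156 - 7*225)*(85² - 25522) = (-47156 - 1575)*(7225 - 25522) = -48731*(-18297) = 891631107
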